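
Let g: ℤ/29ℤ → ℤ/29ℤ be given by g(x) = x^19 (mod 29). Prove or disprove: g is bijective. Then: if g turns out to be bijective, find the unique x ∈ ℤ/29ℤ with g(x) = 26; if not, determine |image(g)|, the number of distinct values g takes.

2

Since 29 is prime, the nonzero elements of ℤ/29ℤ form a cyclic group of order 28.
As gcd(19, 28) = 1, raising to the 19th power is a bijection on this group: if s^19 ≡ t^19 then (st^{−1})^19 = 1, and the only element of order dividing gcd(19, 28) = 1 is 1, so s = t.
With g(0) = 0 this makes g injective on all of ℤ/29ℤ, hence bijective (finite equal-size domain and codomain). In particular g is bijective.
Since g is bijective, we find the preimage of 26. The inverse of x ↦ x^19 on (ℤ/29ℤ)^× is x ↦ x^3, because 19·3 = 57 = 2·28 + 1 ≡ 1 (mod 28) and x^{28} = 1 for x ≠ 0 (Fermat). So g⁻¹(26) = 26^3 mod 29.
Repeated squaring mod 29: 26^1 ≡ 26, 26^2 ≡ 26² = 676 ≡ 9. Since 3 = 2 + 1, 26^3 ≡ 9·26: 9·26 = 234 ≡ 2. So 26^3 ≡ 2 (mod 29).
Hence g⁻¹(26) = 2.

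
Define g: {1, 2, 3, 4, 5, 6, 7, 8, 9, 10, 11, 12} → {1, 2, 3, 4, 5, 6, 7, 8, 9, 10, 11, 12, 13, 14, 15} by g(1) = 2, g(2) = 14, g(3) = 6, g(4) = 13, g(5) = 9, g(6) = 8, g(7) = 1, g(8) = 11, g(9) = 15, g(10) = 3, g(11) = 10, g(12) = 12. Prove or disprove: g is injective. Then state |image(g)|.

12

The values g(1), …, g(12) are 2, 14, 6, 13, 9, 8, 1, 11, 15, 3, 10, 12 — all distinct.
So g(s) = g(t) only when s = t, and g is injective.
The image of g is {1, 2, 3, 6, 8, 9, 10, 11, 12, 13, 14, 15}, which has 12 elements.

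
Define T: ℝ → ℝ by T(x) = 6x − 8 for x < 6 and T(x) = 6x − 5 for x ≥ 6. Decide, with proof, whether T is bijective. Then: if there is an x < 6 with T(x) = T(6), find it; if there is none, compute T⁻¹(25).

Both pieces are strictly increasing (slopes 6 and 6), so each is injective on its own interval.
The left piece maps (−∞, 6) onto (−∞, 28); the right piece maps [6, ∞) onto [31, ∞).
The images leave a gap (28 has no preimage), so T is not surjective, hence not bijective.
Because the two images are disjoint, no x < 6 has T(x) = T(6), so we compute T⁻¹(25): 25 lies in (−∞, 28), so solve 6x − 8 = 25: x = (25 + 8)/6 = 11/2.

11/2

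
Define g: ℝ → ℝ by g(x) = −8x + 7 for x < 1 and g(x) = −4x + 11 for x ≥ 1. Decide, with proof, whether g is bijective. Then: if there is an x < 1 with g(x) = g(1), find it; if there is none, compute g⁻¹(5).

Both pieces are strictly decreasing (slopes −8 and −4), so each is injective on its own interval.
The left piece maps (−∞, 1) onto (−1, ∞); the right piece maps [1, ∞) onto (−∞, 7].
These images overlap. In particular g(1) = 7 (right piece), and solving −8x + 7 = 7 on the left piece gives x = 0 < 1.
So g(0) = g(1) with 0 ≠ 1, and g is not injective, hence not bijective. This x = 0 is the requested value below 1.

0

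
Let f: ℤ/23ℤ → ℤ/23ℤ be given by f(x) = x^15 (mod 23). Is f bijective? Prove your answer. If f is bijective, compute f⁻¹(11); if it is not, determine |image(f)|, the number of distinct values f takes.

20

Since 23 is prime, the nonzero elements of ℤ/23ℤ form a cyclic group of order 22.
As gcd(15, 22) = 1, raising to the 15th power is a bijection on this group: if a^15 ≡ b^15 then (ab^{−1})^15 = 1, and the only element of order dividing gcd(15, 22) = 1 is 1, so a = b.
With f(0) = 0 this makes f injective on all of ℤ/23ℤ, hence bijective (finite equal-size domain and codomain). In particular f is bijective.
Since f is bijective, we find the preimage of 11. The inverse of x ↦ x^15 on (ℤ/23ℤ)^× is x ↦ x^3, because 15·3 = 45 = 2·22 + 1 ≡ 1 (mod 22) and x^{22} = 1 for x ≠ 0 (Fermat). So f⁻¹(11) = 11^3 mod 23.
Repeated squaring mod 23: 11^1 ≡ 11, 11^2 ≡ 11² = 121 ≡ 6. Since 3 = 2 + 1, 11^3 ≡ 6·11: 6·11 = 66 ≡ 20. So 11^3 ≡ 20 (mod 23).
Hence f⁻¹(11) = 20.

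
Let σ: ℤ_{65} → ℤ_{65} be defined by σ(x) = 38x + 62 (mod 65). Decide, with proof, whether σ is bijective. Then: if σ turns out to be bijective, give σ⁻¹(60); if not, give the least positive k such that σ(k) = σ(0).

41

Recall that σ is injective when σ(s) = σ(t) forces s = t.
If σ(s) = σ(t), then 38s ≡ 38t (mod 65). Because gcd(38, 65) = 1, we may cancel 38 to get s ≡ t (mod 65).
We now compute 38⁻¹ mod 65 explicitly. Euclid's algorithm: 65 = 1·38 + 27, 38 = 1·27 + 11, 27 = 2·11 + 5, 11 = 2·5 + 1; back-substituting gives 1 = 12·38 − 7·65, so 38⁻¹ ≡ 12 (mod 65).
Then y ↦ 12(y − 62) is a two-sided inverse to σ, so every y ∈ ℤ_{65} has a preimage.
Hence σ is bijective.
Since σ is bijective, we find σ⁻¹(60): we need 38x ≡ 60 − 62 ≡ 63 (mod 65). Using 38⁻¹ = 12: x ≡ 12·63 = 756 = 11·65 + 41, so x = 41.
Check: σ(41) = 38·41 + 62 = 1620 = 24·65 + 60 ≡ 60 (mod 65).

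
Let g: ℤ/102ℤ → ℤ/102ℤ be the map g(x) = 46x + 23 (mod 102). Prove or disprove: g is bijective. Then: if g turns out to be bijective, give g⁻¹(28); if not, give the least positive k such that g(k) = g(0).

51

We have gcd(46, 102) = 2 > 1. Taking x_1 = 0 and x_2 = 51: g(0) = 23 and g(51) = 46·51 + 23 = 2369 ≡ 23 (mod 102).
So g(0) = g(51) while 0 ≠ 51, so g is not injective, hence not bijective.
Since g is not bijective, we find the least positive k with g(k) = g(0): this means 46k ≡ 0 (mod 102), i.e. 102 ∣ 46k. Since gcd(46, 102) = 2, dividing through by 2 this holds exactly when 51 ∣ 23k, and as gcd(23, 51) = 1, exactly when 51 ∣ k.
The smallest positive such k is 51.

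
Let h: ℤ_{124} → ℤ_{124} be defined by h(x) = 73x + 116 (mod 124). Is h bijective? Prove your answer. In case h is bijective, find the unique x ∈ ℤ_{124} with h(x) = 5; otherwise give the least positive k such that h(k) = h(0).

97

Suppose h(u) = h(v) in ℤ_{124}. Then 73u + 116 ≡ 73v + 116 (mod 124), therefore 73(u − v) ≡ 0 (mod 124).
Since gcd(73, 124) = 1, 73 is invertible modulo 124, hence u − v ≡ 0 (mod 124), i.e. u = v.
We now compute 73⁻¹ mod 124 explicitly. Euclid's algorithm: 124 = 1·73 + 51, 73 = 1·51 + 22, 51 = 2·22 + 7, 22 = 3·7 + 1; back-substituting gives 1 = 17·73 − 10·124, so 73⁻¹ ≡ 17 (mod 124).
For any y ∈ ℤ_{124}, x = 17(y − 116) mod 124 satisfies h(x) = 73·17(y − 116) + 116 ≡ y (since 73·17 ≡ 1 mod 124). So every y has a preimage.
Hence h is bijective.
Since h is bijective, we find h⁻¹(5): we need 73x ≡ 5 − 116 ≡ 13 (mod 124). Using 73⁻¹ = 17: x ≡ 17·13 = 221 = 1·124 + 97, so x = 97.
Check: h(97) = 73·97 + 116 = 7197 = 58·124 + 5 ≡ 5 (mod 124).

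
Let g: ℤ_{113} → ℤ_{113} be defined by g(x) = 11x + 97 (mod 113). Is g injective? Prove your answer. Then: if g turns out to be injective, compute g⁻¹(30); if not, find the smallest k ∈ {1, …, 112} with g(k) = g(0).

If g(u) = g(v), then 11u ≡ 11v (mod 113). Because gcd(11, 113) = 1, we may cancel 11 to get u ≡ v (mod 113).
So g is injective.
We now compute 11⁻¹ mod 113 explicitly. Euclid's algorithm: 113 = 10·11 + 3, 11 = 3·3 + 2, 3 = 1·2 + 1; back-substituting gives 1 = 72·11 − 7·113, so 11⁻¹ ≡ 72 (mod 113).
Since g is injective, we find g⁻¹(30): we need 11x ≡ 30 − 97 ≡ 46 (mod 113). Using 11⁻¹ = 72: x ≡ 72·46 = 3312 = 29·113 + 35, so x = 35.
Check: g(35) = 11·35 + 97 = 482 = 4·113 + 30 ≡ 30 (mod 113).

35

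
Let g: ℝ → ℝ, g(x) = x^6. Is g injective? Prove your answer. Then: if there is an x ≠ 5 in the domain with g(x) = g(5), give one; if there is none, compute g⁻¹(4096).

-5

g(5) = 15625 = (−5)^6 = g(−5) (since 6 is even), with 5 ≠ −5. So g is not injective.
For the follow-up, such an x exists: taking x = −5 ∈ ℝ gives g(−5) = 15625 = g(5) with −5 ≠ 5.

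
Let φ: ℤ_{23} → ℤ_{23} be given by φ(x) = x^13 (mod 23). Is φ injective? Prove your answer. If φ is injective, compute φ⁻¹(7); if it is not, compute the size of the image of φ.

Since 23 is prime, the nonzero elements of ℤ_{23} form a cyclic group of order 22.
As gcd(13, 22) = 1, raising to the 13th power is a bijection on this group: if s^13 ≡ t^13 then (st^{−1})^13 = 1, and the only element of order dividing gcd(13, 22) = 1 is 1, so s = t.
With φ(0) = 0 this makes φ injective on all of ℤ_{23}, hence bijective (finite equal-size domain and codomain). In particular φ is injective.
Since φ is injective, we find the preimage of 7. The inverse of x ↦ x^13 on (ℤ_{23})^× is x ↦ x^17, because 13·17 = 221 = 10·22 + 1 ≡ 1 (mod 22) and x^{22} = 1 for x ≠ 0 (Fermat). So φ⁻¹(7) = 7^17 mod 23.
Repeated squaring mod 23: 7^1 ≡ 7, 7^2 ≡ 7² = 49 ≡ 3, 7^4 ≡ 3² = 9, 7^8 ≡ 9² = 81 ≡ 12, 7^16 ≡ 12² = 144 ≡ 6. Since 17 = 16 + 1, 7^17 ≡ 6·7: 6·7 = 42 ≡ 19. So 7^17 ≡ 19 (mod 23).
Hence φ⁻¹(7) = 19.

19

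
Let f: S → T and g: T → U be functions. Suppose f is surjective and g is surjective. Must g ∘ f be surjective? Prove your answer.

Let c ∈ U. Since g is surjective, there is b ∈ T with g(b) = c. Since f is surjective, there is a ∈ S with f(a) = b.
Then (g ∘ f)(a) = g(b) = c. Therefore g ∘ f is surjective.

surjective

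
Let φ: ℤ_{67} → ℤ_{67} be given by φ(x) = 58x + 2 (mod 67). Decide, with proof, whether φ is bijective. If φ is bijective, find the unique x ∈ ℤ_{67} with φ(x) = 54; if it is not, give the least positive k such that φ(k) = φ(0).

24

If φ(x_1) = φ(x_2), then 58x_1 ≡ 58x_2 (mod 67). Because gcd(58, 67) = 1, we may cancel 58 to get x_1 ≡ x_2 (mod 67).
We now compute 58⁻¹ mod 67 explicitly. Euclid's algorithm: 67 = 1·58 + 9, 58 = 6·9 + 4, 9 = 2·4 + 1; back-substituting gives 1 = 52·58 − 45·67, so 58⁻¹ ≡ 52 (mod 67).
Then y ↦ 52(y − 2) is a two-sided inverse to φ, so every y ∈ ℤ_{67} has a preimage.
Thus φ is bijective.
Since φ is bijective, we compute φ⁻¹(54): solve 58x + 2 ≡ 54 (mod 67), i.e. 58x ≡ 52 (mod 67).
Multiplying by 58⁻¹ = 52 gives x ≡ 52·52 = 2704 = 40·67 + 24 ≡ 24 (mod 67).
Check: φ(24) = 58·24 + 2 = 1394 = 20·67 + 54 ≡ 54 (mod 67).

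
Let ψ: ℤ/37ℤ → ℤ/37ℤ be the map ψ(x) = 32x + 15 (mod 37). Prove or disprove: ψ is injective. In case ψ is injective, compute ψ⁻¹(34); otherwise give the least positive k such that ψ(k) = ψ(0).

Suppose ψ(a) = ψ(b) in ℤ/37ℤ. Then 32a + 15 ≡ 32b + 15 (mod 37), hence 32(a − b) ≡ 0 (mod 37).
Since gcd(32, 37) = 1, 32 is invertible modulo 37, thus a − b ≡ 0 (mod 37), i.e. a = b.
Thus ψ is injective.
We now compute 32⁻¹ mod 37 explicitly. Euclid's algorithm: 37 = 1·32 + 5, 32 = 6·5 + 2, 5 = 2·2 + 1; back-substituting gives 1 = 22·32 − 19·37, so 32⁻¹ ≡ 22 (mod 37).
Since ψ is injective, we find ψ⁻¹(34): we need 32x ≡ 34 − 15 ≡ 19 (mod 37). Using 32⁻¹ = 22: x ≡ 22·19 = 418 = 11·37 + 11, so x = 11.
Check: ψ(11) = 32·11 + 15 = 367 = 9·37 + 34 ≡ 34 (mod 37).

11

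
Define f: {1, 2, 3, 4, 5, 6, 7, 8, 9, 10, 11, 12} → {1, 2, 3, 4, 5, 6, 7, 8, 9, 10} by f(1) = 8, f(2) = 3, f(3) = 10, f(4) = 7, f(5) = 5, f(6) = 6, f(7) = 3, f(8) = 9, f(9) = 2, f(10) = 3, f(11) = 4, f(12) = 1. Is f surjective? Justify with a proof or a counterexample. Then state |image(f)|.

Every element of the codomain has a preimage: 1 = f(12), 2 = f(9), 3 = f(2), 4 = f(11), 5 = f(5), 6 = f(6), 7 = f(4), 8 = f(1), 9 = f(8), 10 = f(3).
Thus f is surjective.
The image of f is {1, 2, 3, 4, 5, 6, 7, 8, 9, 10}, which has 10 elements.

10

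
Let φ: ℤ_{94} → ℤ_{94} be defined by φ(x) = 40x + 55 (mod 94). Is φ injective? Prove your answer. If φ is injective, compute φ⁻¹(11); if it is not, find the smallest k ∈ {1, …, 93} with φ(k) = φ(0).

47

We have gcd(40, 94) = 2 > 1. Taking a = 0 and b = 47: φ(0) = 55 and φ(47) = 40·47 + 55 = 1935 ≡ 55 (mod 94).
So φ(0) = φ(47) while 0 ≠ 47, therefore φ is not injective.
Since φ is not injective, we find the least positive k with φ(k) = φ(0): this means 40k ≡ 0 (mod 94), i.e. 94 ∣ 40k. Since gcd(40, 94) = 2, dividing through by 2 this holds exactly when 47 ∣ 20k, and as gcd(20, 47) = 1, exactly when 47 ∣ k.
The smallest positive such k is 47.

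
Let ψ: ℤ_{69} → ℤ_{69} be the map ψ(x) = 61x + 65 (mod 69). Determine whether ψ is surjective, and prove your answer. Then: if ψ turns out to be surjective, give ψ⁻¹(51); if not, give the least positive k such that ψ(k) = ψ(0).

Since gcd(61, 69) = 1, 61 is invertible modulo 69. Euclid's algorithm: 69 = 1·61 + 8, 61 = 7·8 + 5, 8 = 1·5 + 3, 5 = 1·3 + 2, 3 = 1·2 + 1; back-substituting gives 1 = 43·61 − 38·69, so 61⁻¹ ≡ 43 (mod 69).
Then y ↦ 43(y − 65) is a two-sided inverse to ψ, so every y ∈ ℤ_{69} has a preimage.
Thus ψ is surjective.
Since ψ is surjective, we compute ψ⁻¹(51): solve 61x + 65 ≡ 51 (mod 69), i.e. 61x ≡ 55 (mod 69).
Multiplying by 61⁻¹ = 43 gives x ≡ 43·55 = 2365 = 34·69 + 19 ≡ 19 (mod 69).
Check: ψ(19) = 61·19 + 65 = 1224 = 17·69 + 51 ≡ 51 (mod 69).

19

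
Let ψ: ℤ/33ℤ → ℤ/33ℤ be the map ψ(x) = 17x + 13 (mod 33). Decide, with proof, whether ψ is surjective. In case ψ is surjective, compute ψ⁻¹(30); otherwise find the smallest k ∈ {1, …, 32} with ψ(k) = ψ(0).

Recall: surjectivity means every element of the codomain has a preimage under ψ.
Since gcd(17, 33) = 1, 17 is invertible modulo 33. Euclid's algorithm: 33 = 1·17 + 16, 17 = 1·16 + 1; back-substituting gives 1 = 2·17 − 1·33, so 17⁻¹ ≡ 2 (mod 33).
For any y ∈ ℤ/33ℤ, x = 2(y − 13) mod 33 satisfies ψ(x) = 17·2(y − 13) + 13 ≡ y (since 17·2 ≡ 1 mod 33). So every y has a preimage.
Hence ψ is surjective.
Since ψ is surjective, we find ψ⁻¹(30): we need 17x ≡ 30 − 13 ≡ 17 (mod 33). Using 17⁻¹ = 2: x ≡ 2·17 = 34 = 1·33 + 1, so x = 1.
Check: ψ(1) = 17·1 + 13 = 30 ≡ 30 (mod 33).

1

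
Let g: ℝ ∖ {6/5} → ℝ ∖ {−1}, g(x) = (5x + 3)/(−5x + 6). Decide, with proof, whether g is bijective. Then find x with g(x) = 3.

Suppose g(s) = g(t). Cross-multiplying: (5s + 3)(−5t + 6) = (5t + 3)(−5s + 6).
Expanding both sides and cancelling the symmetric terms leaves 45·(s − t) = 0. Since 45 ≠ 0, s = t. So g is injective.
For any y ≠ −1, solving y(−5x + 6) = 5x + 3 for x gives a well-defined x ≠ 6/5. So g is surjective.
Thus g is bijective.
Solving g(x) = 3: cross-multiplying gives 5x + 3 = 3(−5x + 6), which rearranges to 20x = 15, so x = 3/4.

3/4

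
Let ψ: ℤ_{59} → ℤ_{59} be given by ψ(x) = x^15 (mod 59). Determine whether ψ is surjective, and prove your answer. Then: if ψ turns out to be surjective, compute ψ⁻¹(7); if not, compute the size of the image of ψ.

49

Since 59 is prime, the nonzero elements of ℤ_{59} form a cyclic group of order 58.
As gcd(15, 58) = 1, raising to the 15th power is a bijection on this group: if x_1^15 ≡ x_2^15 then (x_1x_2^{−1})^15 = 1, and the only element of order dividing gcd(15, 58) = 1 is 1, so x_1 = x_2.
With ψ(0) = 0 this makes ψ injective on all of ℤ_{59}, hence bijective (finite equal-size domain and codomain). In particular ψ is surjective.
Since ψ is surjective, we find the preimage of 7. The inverse of x ↦ x^15 on (ℤ_{59})^× is x ↦ x^31, because 15·31 = 465 = 8·58 + 1 ≡ 1 (mod 58) and x^{58} = 1 for x ≠ 0 (Fermat). So ψ⁻¹(7) = 7^31 mod 59.
Repeated squaring mod 59: 7^1 ≡ 7, 7^2 ≡ 7² = 49, 7^4 ≡ 49² = 2401 ≡ 41, 7^8 ≡ 41² = 1681 ≡ 29, 7^16 ≡ 29² = 841 ≡ 15. Since 31 = 16 + 8 + 4 + 2 + 1, 7^31 ≡ 15·29·41·49·7: 15·29 = 435 ≡ 22, then 22·41 = 902 ≡ 17, then 17·49 = 833 ≡ 7, then 7·7 = 49. So 7^31 ≡ 49 (mod 59).
Hence ψ⁻¹(7) = 49.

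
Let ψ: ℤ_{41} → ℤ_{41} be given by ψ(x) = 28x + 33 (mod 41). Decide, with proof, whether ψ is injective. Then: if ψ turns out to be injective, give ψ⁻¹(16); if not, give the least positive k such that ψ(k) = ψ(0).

36

If ψ(s) = ψ(t), then 28s ≡ 28t (mod 41). Because gcd(28, 41) = 1, we may cancel 28 to get s ≡ t (mod 41).
Hence ψ is injective.
We now compute 28⁻¹ mod 41 explicitly. Euclid's algorithm: 41 = 1·28 + 13, 28 = 2·13 + 2, 13 = 6·2 + 1; back-substituting gives 1 = 22·28 − 15·41, so 28⁻¹ ≡ 22 (mod 41).
Since ψ is injective, we compute ψ⁻¹(16): solve 28x + 33 ≡ 16 (mod 41), i.e. 28x ≡ 24 (mod 41).
Multiplying by 28⁻¹ = 22 gives x ≡ 22·24 = 528 = 12·41 + 36 ≡ 36 (mod 41).
Check: ψ(36) = 28·36 + 33 = 1041 = 25·41 + 16 ≡ 16 (mod 41).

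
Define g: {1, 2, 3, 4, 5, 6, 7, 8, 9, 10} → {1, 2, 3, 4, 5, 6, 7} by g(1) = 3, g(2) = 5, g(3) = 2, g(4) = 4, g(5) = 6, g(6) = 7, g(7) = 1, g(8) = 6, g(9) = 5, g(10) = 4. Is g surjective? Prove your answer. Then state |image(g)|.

7

Every element of the codomain has a preimage: 1 = g(7), 2 = g(3), 3 = g(1), 4 = g(4), 5 = g(2), 6 = g(5), 7 = g(6).
So g is surjective.
The image of g is {1, 2, 3, 4, 5, 6, 7}, which has 7 elements.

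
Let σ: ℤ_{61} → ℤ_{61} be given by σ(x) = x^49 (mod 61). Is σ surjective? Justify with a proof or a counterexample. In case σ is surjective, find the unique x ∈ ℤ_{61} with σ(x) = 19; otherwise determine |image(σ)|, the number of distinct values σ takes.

36

Since 61 is prime, the nonzero elements of ℤ_{61} form a cyclic group of order 60.
As gcd(49, 60) = 1, raising to the 49th power is a bijection on this group: if s^49 ≡ t^49 then (st^{−1})^49 = 1, and the only element of order dividing gcd(49, 60) = 1 is 1, so s = t.
With σ(0) = 0 this makes σ injective on all of ℤ_{61}, hence bijective (finite equal-size domain and codomain). In particular σ is surjective.
Since σ is surjective, we find the preimage of 19. The inverse of x ↦ x^49 on (ℤ_{61})^× is x ↦ x^49, because 49·49 = 2401 = 40·60 + 1 ≡ 1 (mod 60) and x^{60} = 1 for x ≠ 0 (Fermat). So σ⁻¹(19) = 19^49 mod 61.
Repeated squaring mod 61: 19^1 ≡ 19, 19^2 ≡ 19² = 361 ≡ 56, 19^4 ≡ 56² = 3136 ≡ 25, 19^8 ≡ 25² = 625 ≡ 15, 19^16 ≡ 15² = 225 ≡ 42, 19^32 ≡ 42² = 1764 ≡ 56. Since 49 = 32 + 16 + 1, 19^49 ≡ 56·42·19: 56·42 = 2352 ≡ 34, then 34·19 = 646 ≡ 36. So 19^49 ≡ 36 (mod 61).
Hence σ⁻¹(19) = 36.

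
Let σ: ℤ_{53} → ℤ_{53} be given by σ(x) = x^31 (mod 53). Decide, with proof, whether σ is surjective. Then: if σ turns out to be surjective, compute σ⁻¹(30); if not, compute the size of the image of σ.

Since 53 is prime, the nonzero elements of ℤ_{53} form a cyclic group of order 52.
As gcd(31, 52) = 1, raising to the 31st power is a bijection on this group: if u^31 ≡ v^31 then (uv^{−1})^31 = 1, and the only element of order dividing gcd(31, 52) = 1 is 1, so u = v.
With σ(0) = 0 this makes σ injective on all of ℤ_{53}, hence bijective (finite equal-size domain and codomain). In particular σ is surjective.
Since σ is surjective, we find the preimage of 30. The inverse of x ↦ x^31 on (ℤ_{53})^× is x ↦ x^47, because 31·47 = 1457 = 28·52 + 1 ≡ 1 (mod 52) and x^{52} = 1 for x ≠ 0 (Fermat). So σ⁻¹(30) = 30^47 mod 53.
Repeated squaring mod 53: 30^1 ≡ 30, 30^2 ≡ 30² = 900 ≡ 52, 30^4 ≡ 52² = 2704 ≡ 1, 30^8 ≡ 1² = 1, 30^16 ≡ 1² = 1, 30^32 ≡ 1² = 1. Since 47 = 32 + 8 + 4 + 2 + 1, 30^47 ≡ 1·1·1·52·30: 1·1 = 1, then 1·1 = 1, then 1·52 = 52, then 52·30 = 1560 ≡ 23. So 30^47 ≡ 23 (mod 53).
Hence σ⁻¹(30) = 23.

23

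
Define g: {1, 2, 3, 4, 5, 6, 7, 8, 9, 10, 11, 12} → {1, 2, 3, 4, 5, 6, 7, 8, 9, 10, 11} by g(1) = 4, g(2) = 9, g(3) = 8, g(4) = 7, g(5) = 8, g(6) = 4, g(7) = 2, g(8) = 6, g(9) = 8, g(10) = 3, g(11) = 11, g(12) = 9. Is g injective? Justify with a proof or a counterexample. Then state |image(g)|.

g(3) = 8 = g(5) with 3 ≠ 5, so g is not injective.
The image of g is {2, 3, 4, 6, 7, 8, 9, 11}, which has 8 elements.

8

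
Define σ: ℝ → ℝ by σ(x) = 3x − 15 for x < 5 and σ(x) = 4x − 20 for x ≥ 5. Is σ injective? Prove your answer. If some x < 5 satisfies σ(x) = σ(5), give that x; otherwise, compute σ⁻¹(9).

29/4

Both pieces are strictly increasing (slopes 3 and 4), so each is injective on its own interval.
The left piece maps (−∞, 5) onto (−∞, 0); the right piece maps [5, ∞) onto [0, ∞).
These images are disjoint, so no value is attained by both pieces. Therefore σ is injective.
Because the two images are disjoint, no x < 5 has σ(x) = σ(5), so we compute σ⁻¹(9): 9 lies in [0, ∞), so solve 4x − 20 = 9: x = (9 + 20)/4 = 29/4.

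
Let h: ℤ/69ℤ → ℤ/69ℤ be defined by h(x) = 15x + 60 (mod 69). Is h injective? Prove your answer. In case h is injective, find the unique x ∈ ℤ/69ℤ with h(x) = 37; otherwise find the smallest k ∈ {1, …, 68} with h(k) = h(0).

We have gcd(15, 69) = 3 > 1. Taking a = 0 and b = 23: h(0) = 60 and h(23) = 15·23 + 60 = 405 ≡ 60 (mod 69).
So h(0) = h(23) while 0 ≠ 23, hence h is not injective.
Since h is not injective, we find the least positive k with h(k) = h(0): this means 15k ≡ 0 (mod 69), i.e. 69 ∣ 15k. Since gcd(15, 69) = 3, dividing through by 3 this holds exactly when 23 ∣ 5k, and as gcd(5, 23) = 1, exactly when 23 ∣ k.
The smallest positive such k is 23.

23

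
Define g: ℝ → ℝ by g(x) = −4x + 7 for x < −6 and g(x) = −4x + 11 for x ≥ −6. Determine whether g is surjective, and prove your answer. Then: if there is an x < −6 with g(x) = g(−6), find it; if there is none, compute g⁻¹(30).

-7

Both pieces are strictly decreasing (slopes −4 and −4), so each is injective on its own interval.
The left piece maps (−∞, −6) onto (31, ∞); the right piece maps [−6, ∞) onto (−∞, 35].
The union (31, ∞) ∪ (−∞, 35] covers ℝ, so g is surjective.
For the follow-up: the images overlap, so an x < −6 with g(x) = g(−6) exists. g(−6) = 35; solving −4x + 7 = 35 for x < −6 gives x = (35 − 7)/(−4) = −7.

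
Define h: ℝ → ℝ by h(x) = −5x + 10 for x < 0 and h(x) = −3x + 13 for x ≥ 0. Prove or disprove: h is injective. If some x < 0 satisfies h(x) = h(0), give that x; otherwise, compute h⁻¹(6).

-3/5

Both pieces are strictly decreasing (slopes −5 and −3), so each is injective on its own interval.
The left piece maps (−∞, 0) onto (10, ∞); the right piece maps [0, ∞) onto (−∞, 13].
These images overlap. In particular h(0) = 13 (right piece), and solving −5x + 10 = 13 on the left piece gives x = −3/5 < 0.
So h(−3/5) = h(0) with −3/5 ≠ 0, and h is not injective. This x = −3/5 is the requested value below 0.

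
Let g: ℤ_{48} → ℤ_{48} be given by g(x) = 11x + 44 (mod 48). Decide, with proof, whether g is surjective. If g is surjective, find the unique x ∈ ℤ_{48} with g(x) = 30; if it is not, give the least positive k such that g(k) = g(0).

Recall that surjectivity means every element of the codomain has a preimage under g.
Since gcd(11, 48) = 1, 11 is invertible modulo 48. Euclid's algorithm: 48 = 4·11 + 4, 11 = 2·4 + 3, 4 = 1·3 + 1; back-substituting gives 1 = 35·11 − 8·48, so 11⁻¹ ≡ 35 (mod 48).
For any y ∈ ℤ_{48}, x = 35(y − 44) mod 48 satisfies g(x) = 11·35(y − 44) + 44 ≡ y (since 11·35 ≡ 1 mod 48). So every y has a preimage.
Hence g is surjective.
Since g is surjective, we compute g⁻¹(30): solve 11x + 44 ≡ 30 (mod 48), i.e. 11x ≡ 34 (mod 48).
Multiplying by 11⁻¹ = 35 gives x ≡ 35·34 = 1190 = 24·48 + 38 ≡ 38 (mod 48).
Check: g(38) = 11·38 + 44 = 462 = 9·48 + 30 ≡ 30 (mod 48).

38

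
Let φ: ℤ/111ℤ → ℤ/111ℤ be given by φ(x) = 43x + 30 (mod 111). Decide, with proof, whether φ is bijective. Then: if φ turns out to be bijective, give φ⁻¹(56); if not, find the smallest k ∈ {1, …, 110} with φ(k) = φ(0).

Suppose φ(a) = φ(b) in ℤ/111ℤ. Then 43a + 30 ≡ 43b + 30 (mod 111), so 43(a − b) ≡ 0 (mod 111).
Since gcd(43, 111) = 1, 43 is invertible modulo 111, thus a − b ≡ 0 (mod 111), i.e. a = b.
We now compute 43⁻¹ mod 111 explicitly. Euclid's algorithm: 111 = 2·43 + 25, 43 = 1·25 + 18, 25 = 1·18 + 7, 18 = 2·7 + 4, 7 = 1·4 + 3, 4 = 1·3 + 1; back-substituting gives 1 = 31·43 − 12·111, so 43⁻¹ ≡ 31 (mod 111).
Then y ↦ 31(y − 30) is a two-sided inverse to φ, so every y ∈ ℤ/111ℤ has a preimage.
Hence φ is bijective.
Since φ is bijective, we find φ⁻¹(56): we need 43x ≡ 56 − 30 ≡ 26 (mod 111). Using 43⁻¹ = 31: x ≡ 31·26 = 806 = 7·111 + 29, so x = 29.
Check: φ(29) = 43·29 + 30 = 1277 = 11·111 + 56 ≡ 56 (mod 111).

29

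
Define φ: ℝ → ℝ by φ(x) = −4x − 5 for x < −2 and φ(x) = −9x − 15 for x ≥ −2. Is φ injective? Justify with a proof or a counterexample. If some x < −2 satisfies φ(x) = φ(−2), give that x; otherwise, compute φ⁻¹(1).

-16/9

Both pieces are strictly decreasing (slopes −4 and −9), so each is injective on its own interval.
The left piece maps (−∞, −2) onto (3, ∞); the right piece maps [−2, ∞) onto (−∞, 3].
These images are disjoint, so no value is attained by both pieces. So φ is injective.
Because the two images are disjoint, no x < −2 has φ(x) = φ(−2), so we compute φ⁻¹(1): 1 lies in (−∞, 3], so solve −9x − 15 = 1: x = (1 + 15)/(−9) = −16/9.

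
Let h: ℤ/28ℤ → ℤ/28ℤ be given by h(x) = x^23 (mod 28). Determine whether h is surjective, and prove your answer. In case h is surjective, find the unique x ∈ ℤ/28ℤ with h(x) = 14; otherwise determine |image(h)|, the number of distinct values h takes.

h(0) = 0^23 = 0.
h(14): Repeated squaring mod 28: 14^1 ≡ 14, 14^2 ≡ 14² = 196 ≡ 0, 14^4 ≡ 0² = 0, 14^8 ≡ 0² = 0, 14^16 ≡ 0² = 0. Since 23 = 16 + 4 + 2 + 1, 14^23 ≡ 0·0·0·14: 0·0 = 0, then 0·0 = 0, then 0·14 = 0. So 14^23 ≡ 0 (mod 28).
So h(0) = h(14) = 0 while 0 ≠ 14, therefore h is not injective.
A non-injective map from the 28-element set ℤ/28ℤ to itself takes at most 27 distinct values, so it cannot be surjective. So h is not surjective.
Since h is not surjective, we determine |image(h)|. Computing x^23 mod 28 for each x (by repeated squaring, reducing mod 28 at every step), the values h(0), h(1), …, h(27) are: 0, 1, 4, 19, 16, 17, 20, 7, 8, 25, 12, 23, 24, 13, 0, 15, 4, 5, 16, 3, 20, 21, 8, 11, 12, 9, 24, 27.
The distinct values are {0, 1, 3, 4, 5, 7, 8, 9, 11, 12, 13, 15, 16, 17, 19, 20, 21, 23, 24, 25, 27}; there are 21 of them.

21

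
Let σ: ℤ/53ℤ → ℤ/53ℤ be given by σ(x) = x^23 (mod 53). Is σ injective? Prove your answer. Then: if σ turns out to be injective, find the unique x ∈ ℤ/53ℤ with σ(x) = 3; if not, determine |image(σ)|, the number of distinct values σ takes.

8

Since 53 is prime, the nonzero elements of ℤ/53ℤ form a cyclic group of order 52.
As gcd(23, 52) = 1, raising to the 23rd power is a bijection on this group: if u^23 ≡ v^23 then (uv^{−1})^23 = 1, and the only element of order dividing gcd(23, 52) = 1 is 1, so u = v.
With σ(0) = 0 this makes σ injective on all of ℤ/53ℤ, hence bijective (finite equal-size domain and codomain). In particular σ is injective.
Since σ is injective, we find the preimage of 3. The inverse of x ↦ x^23 on (ℤ/53ℤ)^× is x ↦ x^43, because 23·43 = 989 = 19·52 + 1 ≡ 1 (mod 52) and x^{52} = 1 for x ≠ 0 (Fermat). So σ⁻¹(3) = 3^43 mod 53.
Repeated squaring mod 53: 3^1 ≡ 3, 3^2 ≡ 3² = 9, 3^4 ≡ 9² = 81 ≡ 28, 3^8 ≡ 28² = 784 ≡ 42, 3^16 ≡ 42² = 1764 ≡ 15, 3^32 ≡ 15² = 225 ≡ 13. Since 43 = 32 + 8 + 2 + 1, 3^43 ≡ 13·42·9·3: 13·42 = 546 ≡ 16, then 16·9 = 144 ≡ 38, then 38·3 = 114 ≡ 8. So 3^43 ≡ 8 (mod 53).
Hence σ⁻¹(3) = 8.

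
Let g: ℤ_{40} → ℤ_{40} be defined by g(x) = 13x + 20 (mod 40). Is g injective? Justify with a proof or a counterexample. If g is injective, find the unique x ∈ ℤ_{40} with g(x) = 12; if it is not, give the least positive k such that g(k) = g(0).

24

By definition, g is injective if g(x_1) = g(x_2) implies x_1 = x_2.
Suppose g(x_1) = g(x_2) in ℤ_{40}. Then 13x_1 + 20 ≡ 13x_2 + 20 (mod 40), so 13(x_1 − x_2) ≡ 0 (mod 40).
Since gcd(13, 40) = 1, 13 is invertible modulo 40, so x_1 − x_2 ≡ 0 (mod 40), i.e. x_1 = x_2.
So g is injective.
We now compute 13⁻¹ mod 40 explicitly. Euclid's algorithm: 40 = 3·13 + 1; back-substituting gives 1 = 37·13 − 12·40, so 13⁻¹ ≡ 37 (mod 40).
Since g is injective, we compute g⁻¹(12): solve 13x + 20 ≡ 12 (mod 40), i.e. 13x ≡ 32 (mod 40).
Multiplying by 13⁻¹ = 37 gives x ≡ 37·32 = 1184 = 29·40 + 24 ≡ 24 (mod 40).
Check: g(24) = 13·24 + 20 = 332 = 8·40 + 12 ≡ 12 (mod 40).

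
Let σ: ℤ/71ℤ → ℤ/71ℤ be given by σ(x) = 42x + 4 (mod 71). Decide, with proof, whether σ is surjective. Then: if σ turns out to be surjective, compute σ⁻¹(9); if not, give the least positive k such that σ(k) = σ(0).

39

Recall: surjectivity means every element of the codomain has a preimage under σ.
Since gcd(42, 71) = 1, 42 is invertible modulo 71. Euclid's algorithm: 71 = 1·42 + 29, 42 = 1·29 + 13, 29 = 2·13 + 3, 13 = 4·3 + 1; back-substituting gives 1 = 22·42 − 13·71, so 42⁻¹ ≡ 22 (mod 71).
For any y ∈ ℤ/71ℤ, x = 22(y − 4) mod 71 satisfies σ(x) = 42·22(y − 4) + 4 ≡ y (since 42·22 ≡ 1 mod 71). So every y has a preimage.
Hence σ is surjective.
Since σ is surjective, we find σ⁻¹(9): we need 42x ≡ 9 − 4 ≡ 5 (mod 71). Using 42⁻¹ = 22: x ≡ 22·5 = 110 = 1·71 + 39, so x = 39.
Check: σ(39) = 42·39 + 4 = 1642 = 23·71 + 9 ≡ 9 (mod 71).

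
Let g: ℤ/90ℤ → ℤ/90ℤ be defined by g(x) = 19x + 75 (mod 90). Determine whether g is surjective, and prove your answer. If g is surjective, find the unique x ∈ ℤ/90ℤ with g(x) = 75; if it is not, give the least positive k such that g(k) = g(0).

Since gcd(19, 90) = 1, 19 is invertible modulo 90. Euclid's algorithm: 90 = 4·19 + 14, 19 = 1·14 + 5, 14 = 2·5 + 4, 5 = 1·4 + 1; back-substituting gives 1 = 19·19 − 4·90, so 19⁻¹ ≡ 19 (mod 90).
For any y ∈ ℤ/90ℤ, x = 19(y − 75) mod 90 satisfies g(x) = 19·19(y − 75) + 75 ≡ y (since 19·19 ≡ 1 mod 90). So every y has a preimage.
Therefore g is surjective.
Since g is surjective, we find g⁻¹(75): we need 19x ≡ 75 − 75 ≡ 0 (mod 90). Using 19⁻¹ = 19: x ≡ 19·0 = 0, so x = 0.
Check: g(0) = 19·0 + 75 = 75 ≡ 75 (mod 90).

0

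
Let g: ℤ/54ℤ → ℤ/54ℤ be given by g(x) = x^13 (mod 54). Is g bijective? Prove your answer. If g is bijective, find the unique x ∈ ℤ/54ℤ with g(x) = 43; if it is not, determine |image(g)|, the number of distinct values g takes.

g(0) = 0^13 = 0.
g(6): Repeated squaring mod 54: 6^1 ≡ 6, 6^2 ≡ 6² = 36, 6^4 ≡ 36² = 1296 ≡ 0, 6^8 ≡ 0² = 0. Since 13 = 8 + 4 + 1, 6^13 ≡ 0·0·6: 0·0 = 0, then 0·6 = 0. So 6^13 ≡ 0 (mod 54).
So g(0) = g(6) = 0 while 0 ≠ 6, therefore g is not injective, hence not bijective.
Since g is not bijective, we determine |image(g)|. Computing x^13 mod 54 for each x (by repeated squaring, reducing mod 54 at every step), the values g(0), g(1), …, g(53) are: 0, 1, 38, 27, 40, 23, 0, 25, 8, 27, 10, 47, 0, 49, 32, 27, 34, 17, 0, 19, 2, 27, 4, 41, 0, 43, 26, 27, 28, 11, 0, 13, 50, 27, 52, 35, 0, 37, 20, 27, 22, 5, 0, 7, 44, 27, 46, 29, 0, 31, 14, 27, 16, 53.
The distinct values are {0, 1, 2, 4, 5, 7, 8, 10, 11, 13, 14, 16, 17, 19, 20, 22, 23, 25, 26, 27, 28, 29, 31, 32, 34, 35, 37, 38, 40, 41, 43, 44, 46, 47, 49, 50, 52, 53}; there are 38 of them.

38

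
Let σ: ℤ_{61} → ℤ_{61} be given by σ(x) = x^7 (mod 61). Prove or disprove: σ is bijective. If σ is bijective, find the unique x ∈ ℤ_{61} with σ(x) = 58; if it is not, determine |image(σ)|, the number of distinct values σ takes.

Since 61 is prime, the nonzero elements of ℤ_{61} form a cyclic group of order 60.
As gcd(7, 60) = 1, raising to the 7th power is a bijection on this group: if u^7 ≡ v^7 then (uv^{−1})^7 = 1, and the only element of order dividing gcd(7, 60) = 1 is 1, so u = v.
With σ(0) = 0 this makes σ injective on all of ℤ_{61}, hence bijective (finite equal-size domain and codomain). In particular σ is bijective.
Since σ is bijective, we find the preimage of 58. The inverse of x ↦ x^7 on (ℤ_{61})^× is x ↦ x^43, because 7·43 = 301 = 5·60 + 1 ≡ 1 (mod 60) and x^{60} = 1 for x ≠ 0 (Fermat). So σ⁻¹(58) = 58^43 mod 61.
Repeated squaring mod 61: 58^1 ≡ 58, 58^2 ≡ 58² = 3364 ≡ 9, 58^4 ≡ 9² = 81 ≡ 20, 58^8 ≡ 20² = 400 ≡ 34, 58^16 ≡ 34² = 1156 ≡ 58, 58^32 ≡ 58² = 3364 ≡ 9. Since 43 = 32 + 8 + 2 + 1, 58^43 ≡ 9·34·9·58: 9·34 = 306 ≡ 1, then 1·9 = 9, then 9·58 = 522 ≡ 34. So 58^43 ≡ 34 (mod 61).
Hence σ⁻¹(58) = 34.

34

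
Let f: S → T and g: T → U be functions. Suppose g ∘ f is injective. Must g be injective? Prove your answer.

not injective

No. Take S = {0}, T = {0, 1, 2}, U = {0, 1, 2}, f(a) = a for each a ∈ S, and g(b) = 1 if b ∈ {1, 2} else g(b) = b.
Then g ∘ f = f is injective (S ⊂ T and f is the inclusion), but g(1) = g(2) = 1 with 1 ≠ 2, so g is not injective.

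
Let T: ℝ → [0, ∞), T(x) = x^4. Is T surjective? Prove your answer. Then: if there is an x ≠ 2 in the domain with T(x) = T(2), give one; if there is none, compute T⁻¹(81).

For any y ∈ [0, ∞), x = y^{1/4} ∈ ℝ satisfies x^4 = y, so T is surjective.
For the follow-up, such an x exists: taking x = −2 ∈ ℝ gives T(−2) = 16 = T(2) with −2 ≠ 2.

-2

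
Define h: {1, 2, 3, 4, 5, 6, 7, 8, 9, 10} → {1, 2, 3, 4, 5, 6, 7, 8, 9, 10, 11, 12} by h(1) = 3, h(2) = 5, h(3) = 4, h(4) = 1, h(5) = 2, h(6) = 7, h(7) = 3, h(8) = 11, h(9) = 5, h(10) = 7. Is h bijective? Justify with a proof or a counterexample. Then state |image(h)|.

7

h(1) = 3 = h(7) with 1 ≠ 7, so h is not injective, hence not bijective.
The image of h is {1, 2, 3, 4, 5, 7, 11}, which has 7 elements.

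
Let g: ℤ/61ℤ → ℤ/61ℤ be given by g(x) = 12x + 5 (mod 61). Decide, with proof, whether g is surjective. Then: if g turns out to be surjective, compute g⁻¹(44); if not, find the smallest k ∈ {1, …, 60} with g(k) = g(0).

Recall: g is surjective if every y in the codomain equals g(x) for some x in the domain.
Since gcd(12, 61) = 1, 12 is invertible modulo 61. Euclid's algorithm: 61 = 5·12 + 1; back-substituting gives 1 = 56·12 − 11·61, so 12⁻¹ ≡ 56 (mod 61).
Then y ↦ 56(y − 5) is a two-sided inverse to g, so every y ∈ ℤ/61ℤ has a preimage.
Hence g is surjective.
Since g is surjective, we find g⁻¹(44): we need 12x ≡ 44 − 5 ≡ 39 (mod 61). Using 12⁻¹ = 56: x ≡ 56·39 = 2184 = 35·61 + 49, so x = 49.
Check: g(49) = 12·49 + 5 = 593 = 9·61 + 44 ≡ 44 (mod 61).

49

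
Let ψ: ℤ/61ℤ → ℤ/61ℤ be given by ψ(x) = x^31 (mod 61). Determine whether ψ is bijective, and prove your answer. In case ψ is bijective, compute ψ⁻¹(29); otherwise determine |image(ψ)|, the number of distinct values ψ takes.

32

Since 61 is prime, the nonzero elements of ℤ/61ℤ form a cyclic group of order 60.
As gcd(31, 60) = 1, raising to the 31st power is a bijection on this group: if a^31 ≡ b^31 then (ab^{−1})^31 = 1, and the only element of order dividing gcd(31, 60) = 1 is 1, so a = b.
With ψ(0) = 0 this makes ψ injective on all of ℤ/61ℤ, hence bijective (finite equal-size domain and codomain). In particular ψ is bijective.
Since ψ is bijective, we find the preimage of 29. The inverse of x ↦ x^31 on (ℤ/61ℤ)^× is x ↦ x^31, because 31·31 = 961 = 16·60 + 1 ≡ 1 (mod 60) and x^{60} = 1 for x ≠ 0 (Fermat). So ψ⁻¹(29) = 29^31 mod 61.
Repeated squaring mod 61: 29^1 ≡ 29, 29^2 ≡ 29² = 841 ≡ 48, 29^4 ≡ 48² = 2304 ≡ 47, 29^8 ≡ 47² = 2209 ≡ 13, 29^16 ≡ 13² = 169 ≡ 47. Since 31 = 16 + 8 + 4 + 2 + 1, 29^31 ≡ 47·13·47·48·29: 47·13 = 611 ≡ 1, then 1·47 = 47, then 47·48 = 2256 ≡ 60, then 60·29 = 1740 ≡ 32. So 29^31 ≡ 32 (mod 61).
Hence ψ⁻¹(29) = 32.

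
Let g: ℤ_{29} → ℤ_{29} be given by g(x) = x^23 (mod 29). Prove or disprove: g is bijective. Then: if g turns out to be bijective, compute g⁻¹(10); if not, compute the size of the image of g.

2

Since 29 is prime, the nonzero elements of ℤ_{29} form a cyclic group of order 28.
As gcd(23, 28) = 1, raising to the 23rd power is a bijection on this group: if u^23 ≡ v^23 then (uv^{−1})^23 = 1, and the only element of order dividing gcd(23, 28) = 1 is 1, so u = v.
With g(0) = 0 this makes g injective on all of ℤ_{29}, hence bijective (finite equal-size domain and codomain). In particular g is bijective.
Since g is bijective, we find the preimage of 10. The inverse of x ↦ x^23 on (ℤ_{29})^× is x ↦ x^11, because 23·11 = 253 = 9·28 + 1 ≡ 1 (mod 28) and x^{28} = 1 for x ≠ 0 (Fermat). So g⁻¹(10) = 10^11 mod 29.
Repeated squaring mod 29: 10^1 ≡ 10, 10^2 ≡ 10² = 100 ≡ 13, 10^4 ≡ 13² = 169 ≡ 24, 10^8 ≡ 24² = 576 ≡ 25. Since 11 = 8 + 2 + 1, 10^11 ≡ 25·13·10: 25·13 = 325 ≡ 6, then 6·10 = 60 ≡ 2. So 10^11 ≡ 2 (mod 29).
Hence g⁻¹(10) = 2.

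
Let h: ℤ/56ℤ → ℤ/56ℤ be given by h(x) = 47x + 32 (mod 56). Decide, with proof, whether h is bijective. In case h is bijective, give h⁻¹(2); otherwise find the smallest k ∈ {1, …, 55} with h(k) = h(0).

22

Suppose h(u) = h(v) in ℤ/56ℤ. Then 47u + 32 ≡ 47v + 32 (mod 56), therefore 47(u − v) ≡ 0 (mod 56).
Since gcd(47, 56) = 1, 47 is invertible modulo 56, thus u − v ≡ 0 (mod 56), i.e. u = v.
We now compute 47⁻¹ mod 56 explicitly. Euclid's algorithm: 56 = 1·47 + 9, 47 = 5·9 + 2, 9 = 4·2 + 1; back-substituting gives 1 = 31·47 − 26·56, so 47⁻¹ ≡ 31 (mod 56).
Then y ↦ 31(y − 32) is a two-sided inverse to h, so every y ∈ ℤ/56ℤ has a preimage.
Thus h is bijective.
Since h is bijective, we find h⁻¹(2): we need 47x ≡ 2 − 32 ≡ 26 (mod 56). Using 47⁻¹ = 31: x ≡ 31·26 = 806 = 14·56 + 22, so x = 22.
Check: h(22) = 47·22 + 32 = 1066 = 19·56 + 2 ≡ 2 (mod 56).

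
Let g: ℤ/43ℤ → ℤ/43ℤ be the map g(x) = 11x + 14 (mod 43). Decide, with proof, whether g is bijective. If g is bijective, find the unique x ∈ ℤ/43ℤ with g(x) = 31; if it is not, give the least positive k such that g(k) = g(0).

25

Recall that injectivity means: for all a, b in the domain, g(a) = g(b) implies a = b.
If g(a) = g(b), then 11a ≡ 11b (mod 43). Because gcd(11, 43) = 1, we may cancel 11 to get a ≡ b (mod 43).
We now compute 11⁻¹ mod 43 explicitly. Euclid's algorithm: 43 = 3·11 + 10, 11 = 1·10 + 1; back-substituting gives 1 = 4·11 − 1·43, so 11⁻¹ ≡ 4 (mod 43).
For any y ∈ ℤ/43ℤ, x = 4(y − 14) mod 43 satisfies g(x) = 11·4(y − 14) + 14 ≡ y (since 11·4 ≡ 1 mod 43). So every y has a preimage.
Thus g is bijective.
Since g is bijective, we compute g⁻¹(31): solve 11x + 14 ≡ 31 (mod 43), i.e. 11x ≡ 17 (mod 43).
Multiplying by 11⁻¹ = 4 gives x ≡ 4·17 = 68 = 1·43 + 25 ≡ 25 (mod 43).
Check: g(25) = 11·25 + 14 = 289 = 6·43 + 31 ≡ 31 (mod 43).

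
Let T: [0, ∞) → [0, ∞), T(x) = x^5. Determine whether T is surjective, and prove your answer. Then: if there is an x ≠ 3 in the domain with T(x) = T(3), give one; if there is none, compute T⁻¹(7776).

6

For any y ∈ [0, ∞), x = y^{1/5} ∈ [0, ∞) gives T(x) = y, so T is surjective.
Since x ↦ x^5 is strictly increasing on [0, ∞), it is injective there, so no x ≠ 3 in the domain has T(x) = T(3). We therefore compute T⁻¹(7776) = 7776^{1/5} = 6 (indeed 6^5 = 7776).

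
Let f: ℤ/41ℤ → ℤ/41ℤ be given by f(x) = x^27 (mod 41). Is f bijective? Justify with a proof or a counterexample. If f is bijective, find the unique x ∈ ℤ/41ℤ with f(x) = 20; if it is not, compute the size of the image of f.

5

Since 41 is prime, the nonzero elements of ℤ/41ℤ form a cyclic group of order 40.
As gcd(27, 40) = 1, raising to the 27th power is a bijection on this group: if u^27 ≡ v^27 then (uv^{−1})^27 = 1, and the only element of order dividing gcd(27, 40) = 1 is 1, so u = v.
With f(0) = 0 this makes f injective on all of ℤ/41ℤ, hence bijective (finite equal-size domain and codomain). In particular f is bijective.
Since f is bijective, we find the preimage of 20. The inverse of x ↦ x^27 on (ℤ/41ℤ)^× is x ↦ x^3, because 27·3 = 81 = 2·40 + 1 ≡ 1 (mod 40) and x^{40} = 1 for x ≠ 0 (Fermat). So f⁻¹(20) = 20^3 mod 41.
Repeated squaring mod 41: 20^1 ≡ 20, 20^2 ≡ 20² = 400 ≡ 31. Since 3 = 2 + 1, 20^3 ≡ 31·20: 31·20 = 620 ≡ 5. So 20^3 ≡ 5 (mod 41).
Hence f⁻¹(20) = 5.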